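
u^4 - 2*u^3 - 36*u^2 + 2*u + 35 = (u - 7)*(u - 1)*(u + 1)*(u + 5)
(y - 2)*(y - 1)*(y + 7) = y^3 + 4*y^2 - 19*y + 14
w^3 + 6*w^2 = w^2*(w + 6)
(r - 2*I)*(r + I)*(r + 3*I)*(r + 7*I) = r^4 + 9*I*r^3 - 9*r^2 + 41*I*r - 42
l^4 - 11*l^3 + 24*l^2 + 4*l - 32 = (l - 8)*(l - 2)^2*(l + 1)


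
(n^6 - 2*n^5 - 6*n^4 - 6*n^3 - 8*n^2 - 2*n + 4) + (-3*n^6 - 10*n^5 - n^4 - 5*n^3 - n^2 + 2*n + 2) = -2*n^6 - 12*n^5 - 7*n^4 - 11*n^3 - 9*n^2 + 6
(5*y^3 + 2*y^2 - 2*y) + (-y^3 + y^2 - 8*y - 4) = 4*y^3 + 3*y^2 - 10*y - 4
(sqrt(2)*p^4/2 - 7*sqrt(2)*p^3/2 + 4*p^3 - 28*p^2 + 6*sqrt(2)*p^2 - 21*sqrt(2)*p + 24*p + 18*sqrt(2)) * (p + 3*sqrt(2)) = sqrt(2)*p^5/2 - 7*sqrt(2)*p^4/2 + 7*p^4 - 49*p^3 + 18*sqrt(2)*p^3 - 105*sqrt(2)*p^2 + 60*p^2 - 126*p + 90*sqrt(2)*p + 108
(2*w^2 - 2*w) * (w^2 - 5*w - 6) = 2*w^4 - 12*w^3 - 2*w^2 + 12*w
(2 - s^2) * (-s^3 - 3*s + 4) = s^5 + s^3 - 4*s^2 - 6*s + 8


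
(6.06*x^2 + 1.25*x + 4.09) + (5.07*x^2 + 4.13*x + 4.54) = 11.13*x^2 + 5.38*x + 8.63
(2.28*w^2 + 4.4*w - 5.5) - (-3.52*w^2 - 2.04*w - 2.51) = 5.8*w^2 + 6.44*w - 2.99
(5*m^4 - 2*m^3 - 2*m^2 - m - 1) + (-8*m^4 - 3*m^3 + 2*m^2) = -3*m^4 - 5*m^3 - m - 1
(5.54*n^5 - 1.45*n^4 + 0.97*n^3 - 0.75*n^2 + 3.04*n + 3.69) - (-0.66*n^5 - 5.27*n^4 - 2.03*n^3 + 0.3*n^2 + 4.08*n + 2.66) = 6.2*n^5 + 3.82*n^4 + 3.0*n^3 - 1.05*n^2 - 1.04*n + 1.03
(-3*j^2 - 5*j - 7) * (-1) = 3*j^2 + 5*j + 7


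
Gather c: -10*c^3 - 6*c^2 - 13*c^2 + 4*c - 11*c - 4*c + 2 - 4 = -10*c^3 - 19*c^2 - 11*c - 2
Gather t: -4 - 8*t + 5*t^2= 5*t^2 - 8*t - 4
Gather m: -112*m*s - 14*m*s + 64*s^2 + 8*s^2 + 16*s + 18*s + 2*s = -126*m*s + 72*s^2 + 36*s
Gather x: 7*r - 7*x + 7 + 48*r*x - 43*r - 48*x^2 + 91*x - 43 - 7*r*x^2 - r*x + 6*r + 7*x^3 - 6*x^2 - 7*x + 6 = -30*r + 7*x^3 + x^2*(-7*r - 54) + x*(47*r + 77) - 30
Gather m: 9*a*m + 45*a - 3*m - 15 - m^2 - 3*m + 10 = 45*a - m^2 + m*(9*a - 6) - 5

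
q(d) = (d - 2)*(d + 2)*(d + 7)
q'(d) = (d - 2)*(d + 2) + (d - 2)*(d + 7) + (d + 2)*(d + 7)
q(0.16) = -28.46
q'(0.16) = -1.68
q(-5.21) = 41.43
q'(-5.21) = 4.49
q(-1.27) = -13.68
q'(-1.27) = -16.94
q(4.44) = 179.76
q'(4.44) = 117.30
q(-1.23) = -14.35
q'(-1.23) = -16.68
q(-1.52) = -9.26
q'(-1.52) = -18.35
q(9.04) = 1246.65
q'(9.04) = 367.72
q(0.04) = -28.15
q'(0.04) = -3.44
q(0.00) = -28.00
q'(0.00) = -4.00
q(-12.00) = -700.00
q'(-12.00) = 260.00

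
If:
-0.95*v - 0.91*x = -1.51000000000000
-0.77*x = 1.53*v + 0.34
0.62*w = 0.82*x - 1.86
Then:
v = -2.23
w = 2.27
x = 3.99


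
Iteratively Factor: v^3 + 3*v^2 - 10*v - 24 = (v + 2)*(v^2 + v - 12) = (v - 3)*(v + 2)*(v + 4)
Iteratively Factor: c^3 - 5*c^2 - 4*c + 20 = (c - 2)*(c^2 - 3*c - 10) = (c - 5)*(c - 2)*(c + 2)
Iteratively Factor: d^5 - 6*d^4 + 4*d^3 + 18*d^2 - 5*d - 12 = (d - 4)*(d^4 - 2*d^3 - 4*d^2 + 2*d + 3) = (d - 4)*(d + 1)*(d^3 - 3*d^2 - d + 3) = (d - 4)*(d - 3)*(d + 1)*(d^2 - 1) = (d - 4)*(d - 3)*(d + 1)^2*(d - 1)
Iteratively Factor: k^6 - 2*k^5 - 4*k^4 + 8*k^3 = (k)*(k^5 - 2*k^4 - 4*k^3 + 8*k^2) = k^2*(k^4 - 2*k^3 - 4*k^2 + 8*k) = k^2*(k + 2)*(k^3 - 4*k^2 + 4*k) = k^3*(k + 2)*(k^2 - 4*k + 4) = k^3*(k - 2)*(k + 2)*(k - 2)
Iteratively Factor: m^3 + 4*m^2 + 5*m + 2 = (m + 1)*(m^2 + 3*m + 2) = (m + 1)*(m + 2)*(m + 1)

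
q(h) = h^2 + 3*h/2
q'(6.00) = 13.50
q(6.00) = 45.00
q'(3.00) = 7.50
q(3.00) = 13.50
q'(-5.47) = -9.44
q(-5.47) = 21.72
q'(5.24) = 11.98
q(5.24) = 35.32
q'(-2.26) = -3.02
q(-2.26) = 1.72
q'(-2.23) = -2.96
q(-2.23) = 1.63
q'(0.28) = 2.06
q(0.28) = 0.50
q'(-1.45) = -1.40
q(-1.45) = -0.07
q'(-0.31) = 0.88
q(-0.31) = -0.37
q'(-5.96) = -10.42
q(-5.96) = 26.58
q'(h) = 2*h + 3/2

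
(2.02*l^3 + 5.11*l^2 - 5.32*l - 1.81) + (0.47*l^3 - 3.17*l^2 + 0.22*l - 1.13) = 2.49*l^3 + 1.94*l^2 - 5.1*l - 2.94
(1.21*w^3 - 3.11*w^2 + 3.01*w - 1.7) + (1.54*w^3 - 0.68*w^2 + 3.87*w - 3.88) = 2.75*w^3 - 3.79*w^2 + 6.88*w - 5.58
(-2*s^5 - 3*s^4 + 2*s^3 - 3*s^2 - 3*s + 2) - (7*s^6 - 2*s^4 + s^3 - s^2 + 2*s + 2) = -7*s^6 - 2*s^5 - s^4 + s^3 - 2*s^2 - 5*s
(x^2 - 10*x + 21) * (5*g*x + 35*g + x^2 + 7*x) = 5*g*x^3 - 15*g*x^2 - 245*g*x + 735*g + x^4 - 3*x^3 - 49*x^2 + 147*x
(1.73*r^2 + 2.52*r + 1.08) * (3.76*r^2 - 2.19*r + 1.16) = 6.5048*r^4 + 5.6865*r^3 + 0.548800000000001*r^2 + 0.558*r + 1.2528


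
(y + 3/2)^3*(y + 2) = y^4 + 13*y^3/2 + 63*y^2/4 + 135*y/8 + 27/4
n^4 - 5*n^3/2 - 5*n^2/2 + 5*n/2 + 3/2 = (n - 3)*(n - 1)*(n + 1/2)*(n + 1)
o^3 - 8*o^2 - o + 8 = (o - 8)*(o - 1)*(o + 1)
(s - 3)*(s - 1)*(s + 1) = s^3 - 3*s^2 - s + 3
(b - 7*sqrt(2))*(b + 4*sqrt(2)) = b^2 - 3*sqrt(2)*b - 56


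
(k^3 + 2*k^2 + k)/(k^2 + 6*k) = (k^2 + 2*k + 1)/(k + 6)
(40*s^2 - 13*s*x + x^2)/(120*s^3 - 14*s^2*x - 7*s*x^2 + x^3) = (-8*s + x)/(-24*s^2 - 2*s*x + x^2)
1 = 1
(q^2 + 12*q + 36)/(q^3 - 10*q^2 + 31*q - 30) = (q^2 + 12*q + 36)/(q^3 - 10*q^2 + 31*q - 30)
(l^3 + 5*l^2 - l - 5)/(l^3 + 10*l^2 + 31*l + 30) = (l^2 - 1)/(l^2 + 5*l + 6)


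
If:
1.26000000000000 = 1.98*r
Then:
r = 0.64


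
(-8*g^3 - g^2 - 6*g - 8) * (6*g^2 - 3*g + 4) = -48*g^5 + 18*g^4 - 65*g^3 - 34*g^2 - 32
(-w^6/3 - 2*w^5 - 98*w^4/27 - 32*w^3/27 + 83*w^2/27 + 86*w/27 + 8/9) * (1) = -w^6/3 - 2*w^5 - 98*w^4/27 - 32*w^3/27 + 83*w^2/27 + 86*w/27 + 8/9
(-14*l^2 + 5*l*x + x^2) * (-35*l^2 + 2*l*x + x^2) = 490*l^4 - 203*l^3*x - 39*l^2*x^2 + 7*l*x^3 + x^4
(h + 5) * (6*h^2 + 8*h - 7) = 6*h^3 + 38*h^2 + 33*h - 35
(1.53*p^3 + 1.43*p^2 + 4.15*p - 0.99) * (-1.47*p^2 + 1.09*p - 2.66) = -2.2491*p^5 - 0.4344*p^4 - 8.6116*p^3 + 2.175*p^2 - 12.1181*p + 2.6334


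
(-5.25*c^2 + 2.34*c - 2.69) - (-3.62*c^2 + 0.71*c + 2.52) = -1.63*c^2 + 1.63*c - 5.21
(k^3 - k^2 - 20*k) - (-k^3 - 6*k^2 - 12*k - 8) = 2*k^3 + 5*k^2 - 8*k + 8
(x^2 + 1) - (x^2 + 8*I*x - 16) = -8*I*x + 17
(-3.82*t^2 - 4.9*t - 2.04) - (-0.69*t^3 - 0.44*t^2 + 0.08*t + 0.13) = 0.69*t^3 - 3.38*t^2 - 4.98*t - 2.17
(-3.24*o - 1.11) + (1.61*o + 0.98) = -1.63*o - 0.13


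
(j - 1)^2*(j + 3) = j^3 + j^2 - 5*j + 3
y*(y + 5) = y^2 + 5*y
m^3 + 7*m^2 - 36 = (m - 2)*(m + 3)*(m + 6)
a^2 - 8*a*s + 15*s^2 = (a - 5*s)*(a - 3*s)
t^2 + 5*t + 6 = (t + 2)*(t + 3)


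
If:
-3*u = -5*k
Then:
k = 3*u/5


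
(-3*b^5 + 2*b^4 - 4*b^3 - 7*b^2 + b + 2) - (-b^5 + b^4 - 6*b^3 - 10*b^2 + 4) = -2*b^5 + b^4 + 2*b^3 + 3*b^2 + b - 2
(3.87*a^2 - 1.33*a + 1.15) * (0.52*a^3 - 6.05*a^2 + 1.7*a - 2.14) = 2.0124*a^5 - 24.1051*a^4 + 15.2235*a^3 - 17.5003*a^2 + 4.8012*a - 2.461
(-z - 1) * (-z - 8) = z^2 + 9*z + 8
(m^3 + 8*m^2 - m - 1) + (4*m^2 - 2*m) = m^3 + 12*m^2 - 3*m - 1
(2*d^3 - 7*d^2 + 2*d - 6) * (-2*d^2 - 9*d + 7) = -4*d^5 - 4*d^4 + 73*d^3 - 55*d^2 + 68*d - 42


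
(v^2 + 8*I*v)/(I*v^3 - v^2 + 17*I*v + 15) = v*(v + 8*I)/(I*v^3 - v^2 + 17*I*v + 15)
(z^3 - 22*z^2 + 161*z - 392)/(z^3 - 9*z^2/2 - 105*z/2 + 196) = 2*(z^2 - 14*z + 49)/(2*z^2 + 7*z - 49)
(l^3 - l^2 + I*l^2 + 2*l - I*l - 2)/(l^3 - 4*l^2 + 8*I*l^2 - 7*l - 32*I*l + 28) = (l^3 + l^2*(-1 + I) + l*(2 - I) - 2)/(l^3 + l^2*(-4 + 8*I) + l*(-7 - 32*I) + 28)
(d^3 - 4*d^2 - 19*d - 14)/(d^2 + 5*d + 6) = (d^2 - 6*d - 7)/(d + 3)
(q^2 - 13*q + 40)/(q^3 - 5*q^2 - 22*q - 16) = (q - 5)/(q^2 + 3*q + 2)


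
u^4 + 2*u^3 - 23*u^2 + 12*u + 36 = (u - 3)*(u - 2)*(u + 1)*(u + 6)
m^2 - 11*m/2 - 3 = (m - 6)*(m + 1/2)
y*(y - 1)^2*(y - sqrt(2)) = y^4 - 2*y^3 - sqrt(2)*y^3 + y^2 + 2*sqrt(2)*y^2 - sqrt(2)*y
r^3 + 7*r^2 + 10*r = r*(r + 2)*(r + 5)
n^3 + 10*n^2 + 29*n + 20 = (n + 1)*(n + 4)*(n + 5)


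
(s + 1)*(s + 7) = s^2 + 8*s + 7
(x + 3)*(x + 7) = x^2 + 10*x + 21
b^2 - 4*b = b*(b - 4)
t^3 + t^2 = t^2*(t + 1)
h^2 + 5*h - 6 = (h - 1)*(h + 6)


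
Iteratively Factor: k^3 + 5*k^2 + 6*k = (k + 3)*(k^2 + 2*k) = k*(k + 3)*(k + 2)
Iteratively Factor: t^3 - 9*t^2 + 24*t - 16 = (t - 4)*(t^2 - 5*t + 4) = (t - 4)*(t - 1)*(t - 4)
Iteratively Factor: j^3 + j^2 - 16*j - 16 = (j + 1)*(j^2 - 16) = (j - 4)*(j + 1)*(j + 4)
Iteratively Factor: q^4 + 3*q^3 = (q)*(q^3 + 3*q^2) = q^2*(q^2 + 3*q) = q^3*(q + 3)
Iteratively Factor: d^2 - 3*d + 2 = (d - 2)*(d - 1)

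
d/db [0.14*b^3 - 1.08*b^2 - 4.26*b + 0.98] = 0.42*b^2 - 2.16*b - 4.26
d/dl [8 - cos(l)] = sin(l)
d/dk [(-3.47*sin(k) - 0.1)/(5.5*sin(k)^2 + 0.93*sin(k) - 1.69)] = (19.085*sin(k)^2 + 1.1*sin(k) + 5.9573)*cos(k)/(30.25*sin(k)^4 + 10.23*sin(k)^3 - 17.7251*sin(k)^2 - 3.1434*sin(k) + 2.8561)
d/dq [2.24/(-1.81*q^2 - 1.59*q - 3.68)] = (8.1088*q + 3.5616)/(1.81*q^2 + 1.59*q + 3.68)^2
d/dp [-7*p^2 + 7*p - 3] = 7 - 14*p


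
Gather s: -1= -1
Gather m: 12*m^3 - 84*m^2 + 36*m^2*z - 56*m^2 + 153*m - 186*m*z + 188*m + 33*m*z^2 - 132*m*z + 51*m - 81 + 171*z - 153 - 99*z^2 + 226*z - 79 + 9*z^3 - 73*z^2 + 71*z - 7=12*m^3 + m^2*(36*z - 140) + m*(33*z^2 - 318*z + 392) + 9*z^3 - 172*z^2 + 468*z - 320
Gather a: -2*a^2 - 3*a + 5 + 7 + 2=-2*a^2 - 3*a + 14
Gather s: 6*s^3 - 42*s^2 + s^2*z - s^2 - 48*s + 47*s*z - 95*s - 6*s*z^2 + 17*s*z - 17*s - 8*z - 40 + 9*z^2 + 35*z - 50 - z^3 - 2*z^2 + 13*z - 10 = 6*s^3 + s^2*(z - 43) + s*(-6*z^2 + 64*z - 160) - z^3 + 7*z^2 + 40*z - 100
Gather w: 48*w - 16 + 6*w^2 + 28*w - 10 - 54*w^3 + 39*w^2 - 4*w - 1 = -54*w^3 + 45*w^2 + 72*w - 27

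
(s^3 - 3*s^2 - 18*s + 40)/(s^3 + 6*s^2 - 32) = (s - 5)/(s + 4)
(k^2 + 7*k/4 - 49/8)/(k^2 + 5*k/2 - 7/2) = (k - 7/4)/(k - 1)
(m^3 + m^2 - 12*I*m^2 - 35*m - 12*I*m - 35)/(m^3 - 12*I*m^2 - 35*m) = (m + 1)/m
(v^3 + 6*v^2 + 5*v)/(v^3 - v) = (v + 5)/(v - 1)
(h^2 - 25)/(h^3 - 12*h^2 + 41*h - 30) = (h + 5)/(h^2 - 7*h + 6)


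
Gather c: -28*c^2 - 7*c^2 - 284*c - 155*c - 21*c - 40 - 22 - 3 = -35*c^2 - 460*c - 65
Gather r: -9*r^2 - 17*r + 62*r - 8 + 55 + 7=-9*r^2 + 45*r + 54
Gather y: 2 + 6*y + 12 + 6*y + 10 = 12*y + 24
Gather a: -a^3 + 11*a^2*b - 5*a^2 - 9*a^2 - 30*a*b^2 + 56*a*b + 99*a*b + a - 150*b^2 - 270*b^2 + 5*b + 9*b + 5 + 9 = -a^3 + a^2*(11*b - 14) + a*(-30*b^2 + 155*b + 1) - 420*b^2 + 14*b + 14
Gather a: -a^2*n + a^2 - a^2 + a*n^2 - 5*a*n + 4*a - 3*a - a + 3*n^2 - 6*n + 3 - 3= -a^2*n + a*(n^2 - 5*n) + 3*n^2 - 6*n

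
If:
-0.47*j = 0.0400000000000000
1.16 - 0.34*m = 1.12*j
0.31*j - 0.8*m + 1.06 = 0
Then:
No Solution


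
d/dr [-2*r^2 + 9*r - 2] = 9 - 4*r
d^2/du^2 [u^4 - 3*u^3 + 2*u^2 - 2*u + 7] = 12*u^2 - 18*u + 4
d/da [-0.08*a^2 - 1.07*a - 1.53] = -0.16*a - 1.07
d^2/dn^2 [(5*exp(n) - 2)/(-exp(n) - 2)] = 12*(exp(n) - 2)*exp(n)/(exp(3*n) + 6*exp(2*n) + 12*exp(n) + 8)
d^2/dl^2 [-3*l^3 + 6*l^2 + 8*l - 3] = 12 - 18*l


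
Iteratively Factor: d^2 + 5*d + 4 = (d + 4)*(d + 1)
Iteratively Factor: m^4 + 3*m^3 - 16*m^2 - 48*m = (m + 3)*(m^3 - 16*m) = (m - 4)*(m + 3)*(m^2 + 4*m) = (m - 4)*(m + 3)*(m + 4)*(m)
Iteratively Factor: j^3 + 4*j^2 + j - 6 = (j + 2)*(j^2 + 2*j - 3) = (j + 2)*(j + 3)*(j - 1)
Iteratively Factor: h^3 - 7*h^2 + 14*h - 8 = (h - 4)*(h^2 - 3*h + 2) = (h - 4)*(h - 1)*(h - 2)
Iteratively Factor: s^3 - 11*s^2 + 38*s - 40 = (s - 2)*(s^2 - 9*s + 20) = (s - 5)*(s - 2)*(s - 4)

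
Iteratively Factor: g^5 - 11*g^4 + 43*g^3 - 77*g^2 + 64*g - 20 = (g - 5)*(g^4 - 6*g^3 + 13*g^2 - 12*g + 4) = (g - 5)*(g - 1)*(g^3 - 5*g^2 + 8*g - 4) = (g - 5)*(g - 2)*(g - 1)*(g^2 - 3*g + 2) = (g - 5)*(g - 2)^2*(g - 1)*(g - 1)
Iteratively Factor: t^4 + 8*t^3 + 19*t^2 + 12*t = (t + 4)*(t^3 + 4*t^2 + 3*t) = t*(t + 4)*(t^2 + 4*t + 3) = t*(t + 1)*(t + 4)*(t + 3)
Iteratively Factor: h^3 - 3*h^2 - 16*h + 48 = (h + 4)*(h^2 - 7*h + 12) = (h - 4)*(h + 4)*(h - 3)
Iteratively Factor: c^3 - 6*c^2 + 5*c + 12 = (c - 4)*(c^2 - 2*c - 3) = (c - 4)*(c - 3)*(c + 1)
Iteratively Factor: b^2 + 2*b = (b + 2)*(b)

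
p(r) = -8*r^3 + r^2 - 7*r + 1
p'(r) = -24*r^2 + 2*r - 7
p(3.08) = -244.82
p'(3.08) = -228.51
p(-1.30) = 29.37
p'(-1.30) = -50.16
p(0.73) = -6.69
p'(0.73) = -18.33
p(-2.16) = 101.41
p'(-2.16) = -123.29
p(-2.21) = 107.70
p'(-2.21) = -128.64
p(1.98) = -71.04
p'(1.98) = -97.13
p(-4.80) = 942.38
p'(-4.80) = -569.56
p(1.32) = -24.90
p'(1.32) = -46.18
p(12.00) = -13763.00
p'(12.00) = -3439.00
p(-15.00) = 27331.00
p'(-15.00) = -5437.00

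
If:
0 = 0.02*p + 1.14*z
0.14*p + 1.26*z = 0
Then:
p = 0.00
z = 0.00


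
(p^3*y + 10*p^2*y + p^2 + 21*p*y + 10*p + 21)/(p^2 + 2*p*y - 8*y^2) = (p^3*y + 10*p^2*y + p^2 + 21*p*y + 10*p + 21)/(p^2 + 2*p*y - 8*y^2)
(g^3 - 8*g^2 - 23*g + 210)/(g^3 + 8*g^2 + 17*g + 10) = (g^2 - 13*g + 42)/(g^2 + 3*g + 2)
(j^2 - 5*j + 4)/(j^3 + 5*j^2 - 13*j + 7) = (j - 4)/(j^2 + 6*j - 7)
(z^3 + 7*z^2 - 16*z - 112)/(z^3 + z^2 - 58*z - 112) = (z^2 - 16)/(z^2 - 6*z - 16)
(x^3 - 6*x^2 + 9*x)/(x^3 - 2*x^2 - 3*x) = (x - 3)/(x + 1)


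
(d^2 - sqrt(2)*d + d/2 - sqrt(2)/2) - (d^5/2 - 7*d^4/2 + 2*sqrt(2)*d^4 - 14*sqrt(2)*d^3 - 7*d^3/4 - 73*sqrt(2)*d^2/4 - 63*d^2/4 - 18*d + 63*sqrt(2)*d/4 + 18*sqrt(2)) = -d^5/2 - 2*sqrt(2)*d^4 + 7*d^4/2 + 7*d^3/4 + 14*sqrt(2)*d^3 + 67*d^2/4 + 73*sqrt(2)*d^2/4 - 67*sqrt(2)*d/4 + 37*d/2 - 37*sqrt(2)/2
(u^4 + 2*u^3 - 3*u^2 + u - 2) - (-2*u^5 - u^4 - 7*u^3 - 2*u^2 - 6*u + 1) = 2*u^5 + 2*u^4 + 9*u^3 - u^2 + 7*u - 3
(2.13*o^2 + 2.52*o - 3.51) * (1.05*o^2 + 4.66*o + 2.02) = 2.2365*o^4 + 12.5718*o^3 + 12.3603*o^2 - 11.2662*o - 7.0902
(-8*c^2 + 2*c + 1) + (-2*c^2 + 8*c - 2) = -10*c^2 + 10*c - 1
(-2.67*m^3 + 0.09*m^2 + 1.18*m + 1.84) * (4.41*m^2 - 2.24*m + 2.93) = -11.7747*m^5 + 6.3777*m^4 - 2.8209*m^3 + 5.7349*m^2 - 0.664200000000001*m + 5.3912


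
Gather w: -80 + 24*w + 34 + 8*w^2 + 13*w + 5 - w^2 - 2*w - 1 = 7*w^2 + 35*w - 42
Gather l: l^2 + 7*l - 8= l^2 + 7*l - 8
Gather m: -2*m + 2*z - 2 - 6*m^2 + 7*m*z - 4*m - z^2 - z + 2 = -6*m^2 + m*(7*z - 6) - z^2 + z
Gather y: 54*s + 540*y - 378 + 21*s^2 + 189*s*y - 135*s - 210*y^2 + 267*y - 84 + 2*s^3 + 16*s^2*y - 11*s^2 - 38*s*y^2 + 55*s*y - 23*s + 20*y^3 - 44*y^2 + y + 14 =2*s^3 + 10*s^2 - 104*s + 20*y^3 + y^2*(-38*s - 254) + y*(16*s^2 + 244*s + 808) - 448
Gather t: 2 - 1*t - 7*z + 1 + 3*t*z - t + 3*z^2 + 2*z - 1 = t*(3*z - 2) + 3*z^2 - 5*z + 2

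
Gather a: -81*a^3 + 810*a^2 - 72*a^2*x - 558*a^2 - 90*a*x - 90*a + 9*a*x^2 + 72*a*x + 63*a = -81*a^3 + a^2*(252 - 72*x) + a*(9*x^2 - 18*x - 27)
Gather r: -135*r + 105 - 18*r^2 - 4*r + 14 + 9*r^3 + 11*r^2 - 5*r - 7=9*r^3 - 7*r^2 - 144*r + 112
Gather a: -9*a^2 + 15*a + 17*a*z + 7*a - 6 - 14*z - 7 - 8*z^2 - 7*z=-9*a^2 + a*(17*z + 22) - 8*z^2 - 21*z - 13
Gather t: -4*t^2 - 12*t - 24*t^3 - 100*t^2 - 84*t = -24*t^3 - 104*t^2 - 96*t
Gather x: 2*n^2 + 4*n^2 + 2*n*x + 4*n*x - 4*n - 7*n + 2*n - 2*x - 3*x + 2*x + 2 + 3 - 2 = 6*n^2 - 9*n + x*(6*n - 3) + 3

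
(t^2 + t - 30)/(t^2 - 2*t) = (t^2 + t - 30)/(t*(t - 2))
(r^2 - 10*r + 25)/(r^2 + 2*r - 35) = (r - 5)/(r + 7)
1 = 1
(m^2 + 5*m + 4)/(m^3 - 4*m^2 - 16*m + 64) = (m + 1)/(m^2 - 8*m + 16)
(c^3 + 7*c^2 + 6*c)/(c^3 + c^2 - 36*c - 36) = c/(c - 6)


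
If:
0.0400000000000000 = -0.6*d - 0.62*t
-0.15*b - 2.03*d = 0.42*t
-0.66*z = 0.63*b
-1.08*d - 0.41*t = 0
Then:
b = -0.24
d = 0.04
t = -0.10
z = 0.23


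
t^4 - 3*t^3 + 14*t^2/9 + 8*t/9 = t*(t - 2)*(t - 4/3)*(t + 1/3)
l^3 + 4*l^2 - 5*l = l*(l - 1)*(l + 5)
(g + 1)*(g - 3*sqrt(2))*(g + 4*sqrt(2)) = g^3 + g^2 + sqrt(2)*g^2 - 24*g + sqrt(2)*g - 24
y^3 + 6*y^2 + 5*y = y*(y + 1)*(y + 5)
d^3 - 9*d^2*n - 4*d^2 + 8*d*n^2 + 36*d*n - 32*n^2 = (d - 4)*(d - 8*n)*(d - n)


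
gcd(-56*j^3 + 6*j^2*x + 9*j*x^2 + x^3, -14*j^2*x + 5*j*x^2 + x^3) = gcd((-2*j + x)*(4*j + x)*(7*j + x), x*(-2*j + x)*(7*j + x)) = -14*j^2 + 5*j*x + x^2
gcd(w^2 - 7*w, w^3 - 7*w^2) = w^2 - 7*w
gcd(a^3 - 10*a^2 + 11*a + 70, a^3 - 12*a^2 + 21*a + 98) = a^2 - 5*a - 14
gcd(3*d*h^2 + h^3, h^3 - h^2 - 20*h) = h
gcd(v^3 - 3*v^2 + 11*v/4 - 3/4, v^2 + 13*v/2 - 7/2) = v - 1/2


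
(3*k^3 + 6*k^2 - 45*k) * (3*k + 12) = 9*k^4 + 54*k^3 - 63*k^2 - 540*k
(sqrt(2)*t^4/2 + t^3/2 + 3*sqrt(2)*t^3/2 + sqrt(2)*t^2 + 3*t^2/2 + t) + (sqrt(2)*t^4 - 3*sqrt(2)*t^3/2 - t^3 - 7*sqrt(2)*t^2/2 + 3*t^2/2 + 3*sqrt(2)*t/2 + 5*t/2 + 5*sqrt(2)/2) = 3*sqrt(2)*t^4/2 - t^3/2 - 5*sqrt(2)*t^2/2 + 3*t^2 + 3*sqrt(2)*t/2 + 7*t/2 + 5*sqrt(2)/2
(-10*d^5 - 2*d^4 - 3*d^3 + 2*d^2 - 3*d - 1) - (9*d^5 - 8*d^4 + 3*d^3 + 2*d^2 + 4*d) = -19*d^5 + 6*d^4 - 6*d^3 - 7*d - 1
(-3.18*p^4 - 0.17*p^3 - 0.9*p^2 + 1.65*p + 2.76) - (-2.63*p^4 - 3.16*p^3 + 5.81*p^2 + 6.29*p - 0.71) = -0.55*p^4 + 2.99*p^3 - 6.71*p^2 - 4.64*p + 3.47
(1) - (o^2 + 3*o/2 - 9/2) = -o^2 - 3*o/2 + 11/2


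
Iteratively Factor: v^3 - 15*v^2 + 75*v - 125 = (v - 5)*(v^2 - 10*v + 25) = (v - 5)^2*(v - 5)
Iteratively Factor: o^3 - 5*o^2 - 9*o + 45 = (o - 3)*(o^2 - 2*o - 15) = (o - 3)*(o + 3)*(o - 5)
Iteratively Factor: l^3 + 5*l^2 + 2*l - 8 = (l + 2)*(l^2 + 3*l - 4) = (l + 2)*(l + 4)*(l - 1)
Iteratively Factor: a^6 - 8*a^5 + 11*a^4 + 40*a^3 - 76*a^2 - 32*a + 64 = (a - 2)*(a^5 - 6*a^4 - a^3 + 38*a^2 - 32) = (a - 4)*(a - 2)*(a^4 - 2*a^3 - 9*a^2 + 2*a + 8) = (a - 4)*(a - 2)*(a + 2)*(a^3 - 4*a^2 - a + 4) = (a - 4)^2*(a - 2)*(a + 2)*(a^2 - 1) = (a - 4)^2*(a - 2)*(a - 1)*(a + 2)*(a + 1)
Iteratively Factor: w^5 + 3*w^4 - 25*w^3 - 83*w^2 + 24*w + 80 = (w + 4)*(w^4 - w^3 - 21*w^2 + w + 20) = (w - 5)*(w + 4)*(w^3 + 4*w^2 - w - 4) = (w - 5)*(w - 1)*(w + 4)*(w^2 + 5*w + 4) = (w - 5)*(w - 1)*(w + 4)^2*(w + 1)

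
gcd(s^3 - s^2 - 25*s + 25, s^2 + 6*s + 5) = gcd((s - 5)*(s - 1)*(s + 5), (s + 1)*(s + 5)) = s + 5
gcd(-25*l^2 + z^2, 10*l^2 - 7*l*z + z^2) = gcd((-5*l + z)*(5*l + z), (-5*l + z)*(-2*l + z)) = -5*l + z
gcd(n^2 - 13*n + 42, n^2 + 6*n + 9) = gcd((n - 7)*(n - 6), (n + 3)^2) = 1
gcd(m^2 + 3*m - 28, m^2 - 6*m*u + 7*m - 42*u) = m + 7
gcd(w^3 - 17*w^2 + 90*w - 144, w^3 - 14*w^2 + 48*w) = w^2 - 14*w + 48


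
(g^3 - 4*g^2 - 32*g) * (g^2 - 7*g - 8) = g^5 - 11*g^4 - 12*g^3 + 256*g^2 + 256*g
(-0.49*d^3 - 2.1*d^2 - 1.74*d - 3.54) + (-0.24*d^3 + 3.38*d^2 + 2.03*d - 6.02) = -0.73*d^3 + 1.28*d^2 + 0.29*d - 9.56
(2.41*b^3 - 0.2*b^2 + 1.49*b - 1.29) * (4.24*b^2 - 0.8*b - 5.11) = 10.2184*b^5 - 2.776*b^4 - 5.8375*b^3 - 5.6396*b^2 - 6.5819*b + 6.5919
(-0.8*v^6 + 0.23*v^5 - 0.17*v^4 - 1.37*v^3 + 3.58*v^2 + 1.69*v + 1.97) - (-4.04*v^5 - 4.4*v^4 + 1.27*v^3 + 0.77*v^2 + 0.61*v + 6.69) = -0.8*v^6 + 4.27*v^5 + 4.23*v^4 - 2.64*v^3 + 2.81*v^2 + 1.08*v - 4.72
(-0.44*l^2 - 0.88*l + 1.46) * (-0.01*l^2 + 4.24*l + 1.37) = 0.0044*l^4 - 1.8568*l^3 - 4.3486*l^2 + 4.9848*l + 2.0002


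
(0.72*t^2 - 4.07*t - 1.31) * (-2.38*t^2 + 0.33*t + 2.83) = -1.7136*t^4 + 9.9242*t^3 + 3.8123*t^2 - 11.9504*t - 3.7073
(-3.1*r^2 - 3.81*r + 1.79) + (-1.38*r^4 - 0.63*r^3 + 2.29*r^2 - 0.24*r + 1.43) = -1.38*r^4 - 0.63*r^3 - 0.81*r^2 - 4.05*r + 3.22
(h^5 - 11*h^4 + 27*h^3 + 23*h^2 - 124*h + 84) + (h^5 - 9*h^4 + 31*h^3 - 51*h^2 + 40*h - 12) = 2*h^5 - 20*h^4 + 58*h^3 - 28*h^2 - 84*h + 72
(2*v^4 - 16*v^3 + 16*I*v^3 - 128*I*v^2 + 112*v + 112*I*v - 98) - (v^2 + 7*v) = 2*v^4 - 16*v^3 + 16*I*v^3 - v^2 - 128*I*v^2 + 105*v + 112*I*v - 98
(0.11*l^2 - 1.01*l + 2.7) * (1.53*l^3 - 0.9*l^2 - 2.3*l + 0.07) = 0.1683*l^5 - 1.6443*l^4 + 4.787*l^3 - 0.0993000000000004*l^2 - 6.2807*l + 0.189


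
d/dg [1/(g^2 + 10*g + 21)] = 2*(-g - 5)/(g^2 + 10*g + 21)^2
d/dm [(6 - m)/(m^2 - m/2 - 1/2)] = 2*(-2*m^2 + m + (m - 6)*(4*m - 1) + 1)/(-2*m^2 + m + 1)^2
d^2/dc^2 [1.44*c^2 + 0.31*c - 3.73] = 2.88000000000000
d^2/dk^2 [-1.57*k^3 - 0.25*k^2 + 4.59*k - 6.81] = -9.42*k - 0.5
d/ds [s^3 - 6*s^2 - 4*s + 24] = 3*s^2 - 12*s - 4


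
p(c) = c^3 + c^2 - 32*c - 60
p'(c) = 3*c^2 + 2*c - 32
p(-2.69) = 13.85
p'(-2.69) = -15.67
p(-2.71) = 14.16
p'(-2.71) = -15.39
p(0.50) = -75.62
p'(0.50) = -30.25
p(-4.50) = 13.12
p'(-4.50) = 19.75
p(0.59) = -78.33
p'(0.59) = -29.78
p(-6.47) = -81.94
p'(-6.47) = 80.64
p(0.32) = -70.10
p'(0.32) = -31.05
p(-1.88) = -2.95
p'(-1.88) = -25.16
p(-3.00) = 18.00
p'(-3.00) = -11.00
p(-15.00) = -2730.00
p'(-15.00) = 613.00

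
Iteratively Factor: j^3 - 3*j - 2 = (j - 2)*(j^2 + 2*j + 1) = (j - 2)*(j + 1)*(j + 1)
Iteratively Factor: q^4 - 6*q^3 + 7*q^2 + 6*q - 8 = (q - 4)*(q^3 - 2*q^2 - q + 2) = (q - 4)*(q - 2)*(q^2 - 1) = (q - 4)*(q - 2)*(q - 1)*(q + 1)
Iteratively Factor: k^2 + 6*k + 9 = (k + 3)*(k + 3)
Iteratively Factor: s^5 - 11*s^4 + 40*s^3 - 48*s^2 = (s)*(s^4 - 11*s^3 + 40*s^2 - 48*s) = s*(s - 4)*(s^3 - 7*s^2 + 12*s) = s*(s - 4)^2*(s^2 - 3*s) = s^2*(s - 4)^2*(s - 3)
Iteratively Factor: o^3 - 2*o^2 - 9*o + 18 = (o - 3)*(o^2 + o - 6) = (o - 3)*(o - 2)*(o + 3)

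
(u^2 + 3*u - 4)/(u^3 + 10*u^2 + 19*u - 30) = (u + 4)/(u^2 + 11*u + 30)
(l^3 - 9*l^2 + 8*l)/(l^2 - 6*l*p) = (l^2 - 9*l + 8)/(l - 6*p)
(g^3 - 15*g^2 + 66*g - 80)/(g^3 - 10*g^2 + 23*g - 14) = (g^2 - 13*g + 40)/(g^2 - 8*g + 7)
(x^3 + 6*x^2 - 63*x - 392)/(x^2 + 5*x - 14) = (x^2 - x - 56)/(x - 2)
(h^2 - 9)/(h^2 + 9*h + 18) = (h - 3)/(h + 6)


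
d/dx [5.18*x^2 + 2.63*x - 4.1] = 10.36*x + 2.63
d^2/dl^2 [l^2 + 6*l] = 2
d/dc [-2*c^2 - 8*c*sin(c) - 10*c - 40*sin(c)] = -8*c*cos(c) - 4*c - 8*sin(c) - 40*cos(c) - 10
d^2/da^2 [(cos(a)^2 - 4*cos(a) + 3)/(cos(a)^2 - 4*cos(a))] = 3*(-(1 - cos(2*a))^2 - 15*cos(a) - 9*cos(2*a) + 3*cos(3*a) + 27)/((cos(a) - 4)^3*cos(a)^3)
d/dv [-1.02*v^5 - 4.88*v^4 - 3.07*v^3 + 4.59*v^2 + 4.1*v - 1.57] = -5.1*v^4 - 19.52*v^3 - 9.21*v^2 + 9.18*v + 4.1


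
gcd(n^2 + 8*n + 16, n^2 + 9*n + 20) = n + 4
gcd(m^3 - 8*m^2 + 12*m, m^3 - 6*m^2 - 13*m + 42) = m - 2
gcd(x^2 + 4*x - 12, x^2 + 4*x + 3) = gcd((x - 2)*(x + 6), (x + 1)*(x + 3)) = 1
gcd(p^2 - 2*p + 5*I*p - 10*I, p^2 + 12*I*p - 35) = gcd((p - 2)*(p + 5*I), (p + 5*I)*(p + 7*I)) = p + 5*I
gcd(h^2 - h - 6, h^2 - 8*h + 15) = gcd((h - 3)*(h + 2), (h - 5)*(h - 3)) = h - 3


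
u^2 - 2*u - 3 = (u - 3)*(u + 1)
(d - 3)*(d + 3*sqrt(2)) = d^2 - 3*d + 3*sqrt(2)*d - 9*sqrt(2)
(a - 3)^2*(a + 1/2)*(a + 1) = a^4 - 9*a^3/2 + a^2/2 + 21*a/2 + 9/2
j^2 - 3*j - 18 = (j - 6)*(j + 3)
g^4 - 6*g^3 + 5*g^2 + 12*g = g*(g - 4)*(g - 3)*(g + 1)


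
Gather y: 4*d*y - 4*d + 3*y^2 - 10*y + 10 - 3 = -4*d + 3*y^2 + y*(4*d - 10) + 7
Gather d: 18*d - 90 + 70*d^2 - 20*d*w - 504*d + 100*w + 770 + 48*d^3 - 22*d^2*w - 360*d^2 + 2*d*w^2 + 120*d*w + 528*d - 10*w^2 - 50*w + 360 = 48*d^3 + d^2*(-22*w - 290) + d*(2*w^2 + 100*w + 42) - 10*w^2 + 50*w + 1040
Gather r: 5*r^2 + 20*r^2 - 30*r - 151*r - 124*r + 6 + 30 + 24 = 25*r^2 - 305*r + 60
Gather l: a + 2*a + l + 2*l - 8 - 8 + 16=3*a + 3*l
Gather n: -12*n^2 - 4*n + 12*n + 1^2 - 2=-12*n^2 + 8*n - 1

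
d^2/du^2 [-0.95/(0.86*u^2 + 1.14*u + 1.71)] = (1.40524*u^2 + 1.86276*u - 0.95*(1.72*u + 1.14)*(3.44*u + 2.28) + 2.79414)/(0.86*u^2 + 1.14*u + 1.71)^3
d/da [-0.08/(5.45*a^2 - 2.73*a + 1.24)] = (0.872*a - 0.2184)/(5.45*a^2 - 2.73*a + 1.24)^2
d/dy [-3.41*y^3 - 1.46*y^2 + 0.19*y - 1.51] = -10.23*y^2 - 2.92*y + 0.19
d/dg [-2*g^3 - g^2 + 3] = 2*g*(-3*g - 1)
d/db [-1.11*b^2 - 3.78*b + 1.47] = -2.22*b - 3.78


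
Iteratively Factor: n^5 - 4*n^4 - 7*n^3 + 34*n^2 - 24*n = (n - 1)*(n^4 - 3*n^3 - 10*n^2 + 24*n) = (n - 1)*(n + 3)*(n^3 - 6*n^2 + 8*n) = (n - 4)*(n - 1)*(n + 3)*(n^2 - 2*n) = (n - 4)*(n - 2)*(n - 1)*(n + 3)*(n)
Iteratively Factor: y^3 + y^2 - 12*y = (y + 4)*(y^2 - 3*y) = y*(y + 4)*(y - 3)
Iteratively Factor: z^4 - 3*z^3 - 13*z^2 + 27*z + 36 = (z + 3)*(z^3 - 6*z^2 + 5*z + 12) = (z - 3)*(z + 3)*(z^2 - 3*z - 4) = (z - 3)*(z + 1)*(z + 3)*(z - 4)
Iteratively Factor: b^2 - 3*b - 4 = (b - 4)*(b + 1)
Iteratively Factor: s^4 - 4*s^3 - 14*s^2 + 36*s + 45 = (s + 3)*(s^3 - 7*s^2 + 7*s + 15) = (s - 5)*(s + 3)*(s^2 - 2*s - 3) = (s - 5)*(s + 1)*(s + 3)*(s - 3)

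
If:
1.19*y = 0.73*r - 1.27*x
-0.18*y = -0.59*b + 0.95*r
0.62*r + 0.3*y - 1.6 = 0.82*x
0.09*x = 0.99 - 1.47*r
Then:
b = 1.60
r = 0.73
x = -0.89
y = 1.40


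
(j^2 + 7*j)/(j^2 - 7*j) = (j + 7)/(j - 7)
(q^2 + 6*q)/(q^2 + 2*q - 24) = q/(q - 4)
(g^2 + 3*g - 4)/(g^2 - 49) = (g^2 + 3*g - 4)/(g^2 - 49)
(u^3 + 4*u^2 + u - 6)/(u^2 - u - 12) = (u^2 + u - 2)/(u - 4)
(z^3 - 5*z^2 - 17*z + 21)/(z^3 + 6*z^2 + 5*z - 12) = (z - 7)/(z + 4)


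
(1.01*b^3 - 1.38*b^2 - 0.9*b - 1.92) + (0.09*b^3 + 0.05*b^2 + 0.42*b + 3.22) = 1.1*b^3 - 1.33*b^2 - 0.48*b + 1.3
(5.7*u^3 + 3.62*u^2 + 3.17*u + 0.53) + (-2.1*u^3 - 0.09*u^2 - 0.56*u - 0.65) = 3.6*u^3 + 3.53*u^2 + 2.61*u - 0.12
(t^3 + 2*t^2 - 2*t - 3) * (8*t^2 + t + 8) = 8*t^5 + 17*t^4 - 6*t^3 - 10*t^2 - 19*t - 24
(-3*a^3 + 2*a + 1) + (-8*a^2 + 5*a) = -3*a^3 - 8*a^2 + 7*a + 1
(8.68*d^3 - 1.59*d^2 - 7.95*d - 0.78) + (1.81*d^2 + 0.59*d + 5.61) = 8.68*d^3 + 0.22*d^2 - 7.36*d + 4.83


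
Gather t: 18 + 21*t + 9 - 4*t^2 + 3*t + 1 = -4*t^2 + 24*t + 28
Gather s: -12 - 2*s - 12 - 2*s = -4*s - 24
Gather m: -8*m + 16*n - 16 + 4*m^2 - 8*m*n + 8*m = 4*m^2 - 8*m*n + 16*n - 16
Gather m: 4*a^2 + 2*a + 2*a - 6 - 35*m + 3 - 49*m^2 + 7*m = 4*a^2 + 4*a - 49*m^2 - 28*m - 3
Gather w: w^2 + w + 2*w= w^2 + 3*w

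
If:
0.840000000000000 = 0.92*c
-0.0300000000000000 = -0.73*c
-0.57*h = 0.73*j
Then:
No Solution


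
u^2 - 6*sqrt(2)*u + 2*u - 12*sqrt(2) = (u + 2)*(u - 6*sqrt(2))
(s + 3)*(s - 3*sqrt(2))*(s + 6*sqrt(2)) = s^3 + 3*s^2 + 3*sqrt(2)*s^2 - 36*s + 9*sqrt(2)*s - 108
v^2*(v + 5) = v^3 + 5*v^2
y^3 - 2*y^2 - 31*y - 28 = (y - 7)*(y + 1)*(y + 4)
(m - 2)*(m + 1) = m^2 - m - 2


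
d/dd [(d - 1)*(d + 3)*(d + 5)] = 3*d^2 + 14*d + 7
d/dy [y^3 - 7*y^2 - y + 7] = 3*y^2 - 14*y - 1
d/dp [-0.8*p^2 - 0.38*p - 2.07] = -1.6*p - 0.38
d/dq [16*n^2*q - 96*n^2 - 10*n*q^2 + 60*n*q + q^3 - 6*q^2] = 16*n^2 - 20*n*q + 60*n + 3*q^2 - 12*q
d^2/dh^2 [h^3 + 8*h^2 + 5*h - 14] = 6*h + 16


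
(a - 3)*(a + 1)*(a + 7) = a^3 + 5*a^2 - 17*a - 21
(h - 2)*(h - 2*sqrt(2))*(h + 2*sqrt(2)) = h^3 - 2*h^2 - 8*h + 16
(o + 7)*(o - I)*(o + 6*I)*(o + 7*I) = o^4 + 7*o^3 + 12*I*o^3 - 29*o^2 + 84*I*o^2 - 203*o + 42*I*o + 294*I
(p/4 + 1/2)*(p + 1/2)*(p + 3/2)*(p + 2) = p^4/4 + 3*p^3/2 + 51*p^2/16 + 11*p/4 + 3/4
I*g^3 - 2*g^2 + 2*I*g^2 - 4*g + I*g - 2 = (g + 1)*(g + 2*I)*(I*g + I)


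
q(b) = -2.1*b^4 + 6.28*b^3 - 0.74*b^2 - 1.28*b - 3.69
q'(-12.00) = 17244.64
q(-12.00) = -54492.33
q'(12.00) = -11821.28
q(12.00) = -32819.37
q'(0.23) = -0.73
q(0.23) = -3.95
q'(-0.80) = 16.26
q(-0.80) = -7.22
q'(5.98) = -1132.72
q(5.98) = -1380.34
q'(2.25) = -4.91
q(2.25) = 7.40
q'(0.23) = -0.73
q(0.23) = -3.95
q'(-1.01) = 28.09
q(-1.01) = -11.81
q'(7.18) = -2149.89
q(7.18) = -3307.58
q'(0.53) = 1.98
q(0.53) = -3.81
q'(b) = -8.4*b^3 + 18.84*b^2 - 1.48*b - 1.28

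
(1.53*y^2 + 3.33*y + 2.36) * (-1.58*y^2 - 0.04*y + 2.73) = -2.4174*y^4 - 5.3226*y^3 + 0.3149*y^2 + 8.9965*y + 6.4428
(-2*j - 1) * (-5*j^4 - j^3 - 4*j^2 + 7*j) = 10*j^5 + 7*j^4 + 9*j^3 - 10*j^2 - 7*j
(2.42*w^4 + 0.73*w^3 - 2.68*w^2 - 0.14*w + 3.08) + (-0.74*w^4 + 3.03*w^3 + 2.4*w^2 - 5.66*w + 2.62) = 1.68*w^4 + 3.76*w^3 - 0.28*w^2 - 5.8*w + 5.7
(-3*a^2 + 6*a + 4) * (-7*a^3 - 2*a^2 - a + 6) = 21*a^5 - 36*a^4 - 37*a^3 - 32*a^2 + 32*a + 24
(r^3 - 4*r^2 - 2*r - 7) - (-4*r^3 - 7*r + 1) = 5*r^3 - 4*r^2 + 5*r - 8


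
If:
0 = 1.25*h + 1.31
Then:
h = -1.05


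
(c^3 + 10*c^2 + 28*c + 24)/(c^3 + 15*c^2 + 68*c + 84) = (c + 2)/(c + 7)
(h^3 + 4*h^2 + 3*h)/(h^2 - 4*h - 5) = h*(h + 3)/(h - 5)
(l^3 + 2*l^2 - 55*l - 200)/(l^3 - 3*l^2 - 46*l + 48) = (l^2 + 10*l + 25)/(l^2 + 5*l - 6)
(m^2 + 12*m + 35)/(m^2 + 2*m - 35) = (m + 5)/(m - 5)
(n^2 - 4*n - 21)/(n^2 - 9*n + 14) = (n + 3)/(n - 2)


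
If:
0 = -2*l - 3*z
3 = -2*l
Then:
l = -3/2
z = 1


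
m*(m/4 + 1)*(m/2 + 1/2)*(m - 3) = m^4/8 + m^3/4 - 11*m^2/8 - 3*m/2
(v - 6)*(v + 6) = v^2 - 36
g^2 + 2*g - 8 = (g - 2)*(g + 4)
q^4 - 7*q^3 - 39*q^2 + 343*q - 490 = (q - 7)*(q - 5)*(q - 2)*(q + 7)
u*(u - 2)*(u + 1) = u^3 - u^2 - 2*u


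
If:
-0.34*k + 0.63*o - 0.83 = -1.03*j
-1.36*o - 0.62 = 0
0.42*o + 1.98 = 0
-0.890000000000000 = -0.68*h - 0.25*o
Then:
No Solution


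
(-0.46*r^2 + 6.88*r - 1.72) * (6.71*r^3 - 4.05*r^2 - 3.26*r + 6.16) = -3.0866*r^5 + 48.0278*r^4 - 37.9056*r^3 - 18.2964*r^2 + 47.988*r - 10.5952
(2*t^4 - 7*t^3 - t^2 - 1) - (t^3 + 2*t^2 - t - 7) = 2*t^4 - 8*t^3 - 3*t^2 + t + 6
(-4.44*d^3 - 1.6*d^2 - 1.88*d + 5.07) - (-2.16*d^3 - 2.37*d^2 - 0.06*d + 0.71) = -2.28*d^3 + 0.77*d^2 - 1.82*d + 4.36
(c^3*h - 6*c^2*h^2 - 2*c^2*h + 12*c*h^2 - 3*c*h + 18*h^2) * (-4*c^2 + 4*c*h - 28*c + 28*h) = -4*c^5*h + 28*c^4*h^2 - 20*c^4*h - 24*c^3*h^3 + 140*c^3*h^2 + 68*c^3*h - 120*c^2*h^3 - 476*c^2*h^2 + 84*c^2*h + 408*c*h^3 - 588*c*h^2 + 504*h^3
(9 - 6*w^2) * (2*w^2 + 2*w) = -12*w^4 - 12*w^3 + 18*w^2 + 18*w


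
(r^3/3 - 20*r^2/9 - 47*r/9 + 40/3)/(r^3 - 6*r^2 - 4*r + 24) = (3*r^3 - 20*r^2 - 47*r + 120)/(9*(r^3 - 6*r^2 - 4*r + 24))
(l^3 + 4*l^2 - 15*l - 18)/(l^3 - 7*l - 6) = (l + 6)/(l + 2)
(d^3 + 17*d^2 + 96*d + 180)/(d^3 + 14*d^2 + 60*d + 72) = (d + 5)/(d + 2)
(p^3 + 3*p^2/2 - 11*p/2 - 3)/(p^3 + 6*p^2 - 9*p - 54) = (p^2 - 3*p/2 - 1)/(p^2 + 3*p - 18)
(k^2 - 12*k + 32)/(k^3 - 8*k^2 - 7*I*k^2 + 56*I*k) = (k - 4)/(k*(k - 7*I))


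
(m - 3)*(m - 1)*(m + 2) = m^3 - 2*m^2 - 5*m + 6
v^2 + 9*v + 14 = (v + 2)*(v + 7)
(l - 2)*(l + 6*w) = l^2 + 6*l*w - 2*l - 12*w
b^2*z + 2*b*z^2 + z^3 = z*(b + z)^2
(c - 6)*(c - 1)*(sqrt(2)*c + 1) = sqrt(2)*c^3 - 7*sqrt(2)*c^2 + c^2 - 7*c + 6*sqrt(2)*c + 6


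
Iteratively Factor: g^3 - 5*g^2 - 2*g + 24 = (g - 4)*(g^2 - g - 6) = (g - 4)*(g + 2)*(g - 3)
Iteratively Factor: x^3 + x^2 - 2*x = (x - 1)*(x^2 + 2*x) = x*(x - 1)*(x + 2)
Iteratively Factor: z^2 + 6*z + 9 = (z + 3)*(z + 3)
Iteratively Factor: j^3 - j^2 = (j)*(j^2 - j) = j^2*(j - 1)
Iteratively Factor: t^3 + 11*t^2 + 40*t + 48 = (t + 4)*(t^2 + 7*t + 12) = (t + 4)^2*(t + 3)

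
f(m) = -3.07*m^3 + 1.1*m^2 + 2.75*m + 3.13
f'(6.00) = -315.61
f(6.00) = -603.89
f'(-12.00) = -1349.89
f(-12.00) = 5433.49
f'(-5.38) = -275.66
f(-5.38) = 498.24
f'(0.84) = -1.90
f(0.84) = 4.40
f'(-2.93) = -82.76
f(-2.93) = 81.74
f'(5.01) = -217.40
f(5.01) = -341.54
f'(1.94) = -27.64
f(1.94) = -9.81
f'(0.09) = 2.87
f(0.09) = 3.38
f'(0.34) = 2.43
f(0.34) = 4.07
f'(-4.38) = -183.57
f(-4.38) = 270.15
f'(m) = -9.21*m^2 + 2.2*m + 2.75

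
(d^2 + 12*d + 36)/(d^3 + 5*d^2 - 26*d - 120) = (d + 6)/(d^2 - d - 20)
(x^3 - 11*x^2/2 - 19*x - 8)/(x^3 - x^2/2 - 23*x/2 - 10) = (-2*x^3 + 11*x^2 + 38*x + 16)/(-2*x^3 + x^2 + 23*x + 20)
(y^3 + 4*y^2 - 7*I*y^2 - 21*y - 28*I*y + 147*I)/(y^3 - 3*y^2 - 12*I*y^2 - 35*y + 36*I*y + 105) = (y + 7)/(y - 5*I)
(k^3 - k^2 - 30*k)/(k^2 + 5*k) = k - 6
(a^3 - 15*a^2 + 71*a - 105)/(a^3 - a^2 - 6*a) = (a^2 - 12*a + 35)/(a*(a + 2))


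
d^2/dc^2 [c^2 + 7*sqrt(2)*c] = 2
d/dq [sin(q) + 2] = cos(q)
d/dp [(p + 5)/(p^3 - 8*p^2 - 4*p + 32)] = (p^3 - 8*p^2 - 4*p + (p + 5)*(-3*p^2 + 16*p + 4) + 32)/(p^3 - 8*p^2 - 4*p + 32)^2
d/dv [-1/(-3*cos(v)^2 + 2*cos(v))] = 2*(-sin(v)/cos(v)^2 + 3*tan(v))/(3*cos(v) - 2)^2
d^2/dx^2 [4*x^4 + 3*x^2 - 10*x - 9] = 48*x^2 + 6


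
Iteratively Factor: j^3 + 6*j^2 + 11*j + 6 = (j + 1)*(j^2 + 5*j + 6) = (j + 1)*(j + 2)*(j + 3)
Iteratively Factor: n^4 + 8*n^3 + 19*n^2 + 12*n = (n + 3)*(n^3 + 5*n^2 + 4*n) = n*(n + 3)*(n^2 + 5*n + 4) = n*(n + 1)*(n + 3)*(n + 4)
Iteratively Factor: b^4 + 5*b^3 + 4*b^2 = (b + 1)*(b^3 + 4*b^2) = b*(b + 1)*(b^2 + 4*b) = b*(b + 1)*(b + 4)*(b)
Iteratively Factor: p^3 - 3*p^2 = (p)*(p^2 - 3*p) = p*(p - 3)*(p)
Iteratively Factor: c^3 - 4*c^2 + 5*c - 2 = (c - 1)*(c^2 - 3*c + 2) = (c - 2)*(c - 1)*(c - 1)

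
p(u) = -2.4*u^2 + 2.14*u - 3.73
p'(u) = 2.14 - 4.8*u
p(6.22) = -83.27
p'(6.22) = -27.72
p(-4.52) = -62.44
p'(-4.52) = 23.84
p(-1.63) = -13.59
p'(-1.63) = 9.96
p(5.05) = -54.13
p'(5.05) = -22.10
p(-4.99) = -74.17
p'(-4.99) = 26.09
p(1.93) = -8.54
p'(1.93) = -7.12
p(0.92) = -3.79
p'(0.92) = -2.28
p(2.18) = -10.47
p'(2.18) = -8.32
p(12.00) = -323.65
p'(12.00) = -55.46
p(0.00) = -3.73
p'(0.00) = 2.14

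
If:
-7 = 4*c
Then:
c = -7/4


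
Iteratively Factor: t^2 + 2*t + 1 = (t + 1)*(t + 1)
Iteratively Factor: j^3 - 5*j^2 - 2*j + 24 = (j - 3)*(j^2 - 2*j - 8) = (j - 4)*(j - 3)*(j + 2)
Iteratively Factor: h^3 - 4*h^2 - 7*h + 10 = (h + 2)*(h^2 - 6*h + 5) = (h - 5)*(h + 2)*(h - 1)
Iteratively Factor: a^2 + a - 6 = (a + 3)*(a - 2)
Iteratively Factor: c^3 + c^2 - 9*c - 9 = (c + 3)*(c^2 - 2*c - 3) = (c - 3)*(c + 3)*(c + 1)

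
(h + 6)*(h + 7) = h^2 + 13*h + 42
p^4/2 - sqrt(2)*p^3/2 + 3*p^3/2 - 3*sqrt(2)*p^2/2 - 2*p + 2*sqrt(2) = (p/2 + 1)*(p - 1)*(p + 2)*(p - sqrt(2))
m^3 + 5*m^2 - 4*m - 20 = (m - 2)*(m + 2)*(m + 5)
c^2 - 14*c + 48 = (c - 8)*(c - 6)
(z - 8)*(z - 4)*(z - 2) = z^3 - 14*z^2 + 56*z - 64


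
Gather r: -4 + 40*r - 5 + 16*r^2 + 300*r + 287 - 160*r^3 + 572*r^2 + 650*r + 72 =-160*r^3 + 588*r^2 + 990*r + 350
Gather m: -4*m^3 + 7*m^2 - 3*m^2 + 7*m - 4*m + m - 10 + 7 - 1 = -4*m^3 + 4*m^2 + 4*m - 4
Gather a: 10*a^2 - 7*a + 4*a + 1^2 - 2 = 10*a^2 - 3*a - 1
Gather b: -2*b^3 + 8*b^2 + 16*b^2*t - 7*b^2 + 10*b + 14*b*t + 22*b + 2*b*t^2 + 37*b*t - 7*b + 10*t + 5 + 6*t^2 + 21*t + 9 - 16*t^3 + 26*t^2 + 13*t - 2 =-2*b^3 + b^2*(16*t + 1) + b*(2*t^2 + 51*t + 25) - 16*t^3 + 32*t^2 + 44*t + 12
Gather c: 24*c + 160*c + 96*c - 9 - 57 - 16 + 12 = 280*c - 70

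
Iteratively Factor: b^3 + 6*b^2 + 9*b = (b + 3)*(b^2 + 3*b) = (b + 3)^2*(b)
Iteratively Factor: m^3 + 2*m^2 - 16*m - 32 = (m + 2)*(m^2 - 16) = (m + 2)*(m + 4)*(m - 4)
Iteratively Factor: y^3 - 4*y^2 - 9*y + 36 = (y + 3)*(y^2 - 7*y + 12) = (y - 3)*(y + 3)*(y - 4)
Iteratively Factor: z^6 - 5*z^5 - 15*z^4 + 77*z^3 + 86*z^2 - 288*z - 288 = (z - 3)*(z^5 - 2*z^4 - 21*z^3 + 14*z^2 + 128*z + 96) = (z - 3)*(z + 2)*(z^4 - 4*z^3 - 13*z^2 + 40*z + 48) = (z - 3)*(z + 2)*(z + 3)*(z^3 - 7*z^2 + 8*z + 16) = (z - 3)*(z + 1)*(z + 2)*(z + 3)*(z^2 - 8*z + 16) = (z - 4)*(z - 3)*(z + 1)*(z + 2)*(z + 3)*(z - 4)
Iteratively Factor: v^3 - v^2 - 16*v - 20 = (v - 5)*(v^2 + 4*v + 4) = (v - 5)*(v + 2)*(v + 2)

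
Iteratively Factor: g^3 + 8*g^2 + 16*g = (g + 4)*(g^2 + 4*g) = g*(g + 4)*(g + 4)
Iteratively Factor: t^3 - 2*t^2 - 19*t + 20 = (t + 4)*(t^2 - 6*t + 5) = (t - 1)*(t + 4)*(t - 5)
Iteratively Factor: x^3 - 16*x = (x)*(x^2 - 16) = x*(x - 4)*(x + 4)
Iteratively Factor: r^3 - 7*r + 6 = (r + 3)*(r^2 - 3*r + 2) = (r - 2)*(r + 3)*(r - 1)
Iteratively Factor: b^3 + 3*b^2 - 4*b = (b - 1)*(b^2 + 4*b) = b*(b - 1)*(b + 4)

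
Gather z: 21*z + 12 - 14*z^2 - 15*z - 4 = -14*z^2 + 6*z + 8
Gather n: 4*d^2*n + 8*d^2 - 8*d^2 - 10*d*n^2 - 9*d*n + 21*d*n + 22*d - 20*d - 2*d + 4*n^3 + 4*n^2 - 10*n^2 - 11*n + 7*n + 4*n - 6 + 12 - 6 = 4*n^3 + n^2*(-10*d - 6) + n*(4*d^2 + 12*d)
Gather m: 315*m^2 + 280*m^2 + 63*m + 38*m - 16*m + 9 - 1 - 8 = 595*m^2 + 85*m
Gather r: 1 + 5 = 6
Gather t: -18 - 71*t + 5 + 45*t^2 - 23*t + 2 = 45*t^2 - 94*t - 11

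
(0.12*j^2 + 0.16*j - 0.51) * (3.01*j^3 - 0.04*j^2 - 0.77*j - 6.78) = 0.3612*j^5 + 0.4768*j^4 - 1.6339*j^3 - 0.9164*j^2 - 0.6921*j + 3.4578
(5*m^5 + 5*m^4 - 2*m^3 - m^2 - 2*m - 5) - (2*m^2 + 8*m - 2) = 5*m^5 + 5*m^4 - 2*m^3 - 3*m^2 - 10*m - 3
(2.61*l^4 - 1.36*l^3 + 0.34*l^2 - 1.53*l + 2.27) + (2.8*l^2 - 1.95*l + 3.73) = 2.61*l^4 - 1.36*l^3 + 3.14*l^2 - 3.48*l + 6.0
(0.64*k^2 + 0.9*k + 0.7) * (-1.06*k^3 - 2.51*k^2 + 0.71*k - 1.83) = -0.6784*k^5 - 2.5604*k^4 - 2.5466*k^3 - 2.2892*k^2 - 1.15*k - 1.281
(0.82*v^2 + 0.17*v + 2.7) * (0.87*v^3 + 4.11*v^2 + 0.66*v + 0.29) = 0.7134*v^5 + 3.5181*v^4 + 3.5889*v^3 + 11.447*v^2 + 1.8313*v + 0.783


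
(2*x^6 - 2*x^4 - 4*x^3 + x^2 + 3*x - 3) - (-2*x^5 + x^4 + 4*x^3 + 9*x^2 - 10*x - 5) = 2*x^6 + 2*x^5 - 3*x^4 - 8*x^3 - 8*x^2 + 13*x + 2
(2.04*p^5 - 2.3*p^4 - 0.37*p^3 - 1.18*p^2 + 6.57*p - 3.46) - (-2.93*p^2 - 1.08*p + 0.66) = 2.04*p^5 - 2.3*p^4 - 0.37*p^3 + 1.75*p^2 + 7.65*p - 4.12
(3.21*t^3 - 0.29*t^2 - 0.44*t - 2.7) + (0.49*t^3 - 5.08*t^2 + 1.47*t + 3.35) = 3.7*t^3 - 5.37*t^2 + 1.03*t + 0.65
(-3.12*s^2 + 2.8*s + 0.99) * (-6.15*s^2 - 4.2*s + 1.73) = 19.188*s^4 - 4.116*s^3 - 23.2461*s^2 + 0.685999999999999*s + 1.7127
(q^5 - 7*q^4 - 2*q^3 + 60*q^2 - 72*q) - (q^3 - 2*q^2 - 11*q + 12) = q^5 - 7*q^4 - 3*q^3 + 62*q^2 - 61*q - 12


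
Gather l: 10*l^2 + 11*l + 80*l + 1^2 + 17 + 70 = 10*l^2 + 91*l + 88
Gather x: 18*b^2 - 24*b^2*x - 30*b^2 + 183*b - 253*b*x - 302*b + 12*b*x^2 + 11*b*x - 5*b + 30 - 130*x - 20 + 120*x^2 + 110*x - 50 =-12*b^2 - 124*b + x^2*(12*b + 120) + x*(-24*b^2 - 242*b - 20) - 40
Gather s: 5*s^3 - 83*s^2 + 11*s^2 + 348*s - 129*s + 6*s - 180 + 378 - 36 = 5*s^3 - 72*s^2 + 225*s + 162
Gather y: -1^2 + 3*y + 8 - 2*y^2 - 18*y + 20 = -2*y^2 - 15*y + 27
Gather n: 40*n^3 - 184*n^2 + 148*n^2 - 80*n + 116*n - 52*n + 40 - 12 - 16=40*n^3 - 36*n^2 - 16*n + 12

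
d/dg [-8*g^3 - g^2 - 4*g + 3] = -24*g^2 - 2*g - 4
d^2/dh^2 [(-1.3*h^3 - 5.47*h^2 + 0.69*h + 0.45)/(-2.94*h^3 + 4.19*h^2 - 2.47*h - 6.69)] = (2.8421709430404e-14*h^7 + 126.589344*h^6 - 92.4265440000004*h^5 - 540.838872*h^4 - 1229.76906*h^3 + 1144.71792*h^2 + 314.097156*h + 481.716468)/(25.412184*h^9 - 108.650052*h^8 + 218.893878*h^7 - 82.644659*h^6 - 310.567965*h^5 + 567.151266*h^4 - 5.60287700000003*h^3 - 440.139114*h^2 + 331.642701*h + 299.418309)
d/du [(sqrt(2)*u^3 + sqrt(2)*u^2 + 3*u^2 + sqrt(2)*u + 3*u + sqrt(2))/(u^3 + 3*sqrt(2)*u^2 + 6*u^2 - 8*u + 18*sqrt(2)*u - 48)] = (3*u^4 + 5*sqrt(2)*u^4 - 18*sqrt(2)*u^3 + 66*u^3 - 116*sqrt(2)*u^2 - 12*u^2 - 300*u - 108*sqrt(2)*u - 180 - 40*sqrt(2))/(u^6 + 6*sqrt(2)*u^5 + 12*u^5 + 38*u^4 + 72*sqrt(2)*u^4 + 24*u^3 + 168*sqrt(2)*u^3 - 576*sqrt(2)*u^2 + 136*u^2 - 1728*sqrt(2)*u + 768*u + 2304)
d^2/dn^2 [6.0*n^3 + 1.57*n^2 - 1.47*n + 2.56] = 36.0*n + 3.14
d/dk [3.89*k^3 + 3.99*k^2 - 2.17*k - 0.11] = 11.67*k^2 + 7.98*k - 2.17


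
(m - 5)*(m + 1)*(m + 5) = m^3 + m^2 - 25*m - 25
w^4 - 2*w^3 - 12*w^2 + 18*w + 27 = (w - 3)^2*(w + 1)*(w + 3)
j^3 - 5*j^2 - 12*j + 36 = (j - 6)*(j - 2)*(j + 3)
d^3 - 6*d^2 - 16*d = d*(d - 8)*(d + 2)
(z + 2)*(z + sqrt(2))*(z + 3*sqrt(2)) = z^3 + 2*z^2 + 4*sqrt(2)*z^2 + 6*z + 8*sqrt(2)*z + 12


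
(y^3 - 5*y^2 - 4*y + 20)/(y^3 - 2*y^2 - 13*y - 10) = (y - 2)/(y + 1)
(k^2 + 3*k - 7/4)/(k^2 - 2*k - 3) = (-k^2 - 3*k + 7/4)/(-k^2 + 2*k + 3)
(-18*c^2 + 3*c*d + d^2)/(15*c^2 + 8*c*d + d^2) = (-18*c^2 + 3*c*d + d^2)/(15*c^2 + 8*c*d + d^2)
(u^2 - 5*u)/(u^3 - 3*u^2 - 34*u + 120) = u/(u^2 + 2*u - 24)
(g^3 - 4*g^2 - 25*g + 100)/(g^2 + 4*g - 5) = (g^2 - 9*g + 20)/(g - 1)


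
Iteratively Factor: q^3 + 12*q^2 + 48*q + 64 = (q + 4)*(q^2 + 8*q + 16) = (q + 4)^2*(q + 4)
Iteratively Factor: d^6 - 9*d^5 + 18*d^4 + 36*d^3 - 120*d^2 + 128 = (d + 1)*(d^5 - 10*d^4 + 28*d^3 + 8*d^2 - 128*d + 128) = (d - 2)*(d + 1)*(d^4 - 8*d^3 + 12*d^2 + 32*d - 64) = (d - 2)^2*(d + 1)*(d^3 - 6*d^2 + 32) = (d - 4)*(d - 2)^2*(d + 1)*(d^2 - 2*d - 8) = (d - 4)^2*(d - 2)^2*(d + 1)*(d + 2)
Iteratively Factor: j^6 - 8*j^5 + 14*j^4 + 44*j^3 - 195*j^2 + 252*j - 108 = (j - 2)*(j^5 - 6*j^4 + 2*j^3 + 48*j^2 - 99*j + 54) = (j - 3)*(j - 2)*(j^4 - 3*j^3 - 7*j^2 + 27*j - 18) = (j - 3)*(j - 2)^2*(j^3 - j^2 - 9*j + 9) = (j - 3)*(j - 2)^2*(j - 1)*(j^2 - 9) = (j - 3)^2*(j - 2)^2*(j - 1)*(j + 3)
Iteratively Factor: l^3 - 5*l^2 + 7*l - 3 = (l - 1)*(l^2 - 4*l + 3) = (l - 1)^2*(l - 3)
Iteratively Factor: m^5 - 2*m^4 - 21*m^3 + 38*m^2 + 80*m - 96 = (m - 4)*(m^4 + 2*m^3 - 13*m^2 - 14*m + 24) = (m - 4)*(m - 3)*(m^3 + 5*m^2 + 2*m - 8) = (m - 4)*(m - 3)*(m + 2)*(m^2 + 3*m - 4) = (m - 4)*(m - 3)*(m + 2)*(m + 4)*(m - 1)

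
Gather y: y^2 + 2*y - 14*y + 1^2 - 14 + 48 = y^2 - 12*y + 35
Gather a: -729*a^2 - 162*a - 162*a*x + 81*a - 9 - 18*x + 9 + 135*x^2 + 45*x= -729*a^2 + a*(-162*x - 81) + 135*x^2 + 27*x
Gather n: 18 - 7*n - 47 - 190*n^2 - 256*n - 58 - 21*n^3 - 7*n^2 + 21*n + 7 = -21*n^3 - 197*n^2 - 242*n - 80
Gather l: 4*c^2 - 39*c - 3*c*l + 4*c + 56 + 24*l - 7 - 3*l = 4*c^2 - 35*c + l*(21 - 3*c) + 49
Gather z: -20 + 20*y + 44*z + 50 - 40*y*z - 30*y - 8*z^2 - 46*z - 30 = -10*y - 8*z^2 + z*(-40*y - 2)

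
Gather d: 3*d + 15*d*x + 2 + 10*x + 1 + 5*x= d*(15*x + 3) + 15*x + 3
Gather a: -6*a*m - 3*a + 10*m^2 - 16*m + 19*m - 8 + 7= a*(-6*m - 3) + 10*m^2 + 3*m - 1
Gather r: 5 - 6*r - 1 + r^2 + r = r^2 - 5*r + 4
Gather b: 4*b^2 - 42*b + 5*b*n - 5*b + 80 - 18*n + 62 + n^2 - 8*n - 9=4*b^2 + b*(5*n - 47) + n^2 - 26*n + 133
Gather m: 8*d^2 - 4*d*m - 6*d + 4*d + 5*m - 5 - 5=8*d^2 - 2*d + m*(5 - 4*d) - 10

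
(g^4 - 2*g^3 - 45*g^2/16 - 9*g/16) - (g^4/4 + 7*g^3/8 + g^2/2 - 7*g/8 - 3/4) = 3*g^4/4 - 23*g^3/8 - 53*g^2/16 + 5*g/16 + 3/4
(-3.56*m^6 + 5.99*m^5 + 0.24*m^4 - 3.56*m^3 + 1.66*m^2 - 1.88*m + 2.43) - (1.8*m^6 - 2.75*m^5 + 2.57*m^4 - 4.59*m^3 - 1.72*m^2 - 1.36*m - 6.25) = -5.36*m^6 + 8.74*m^5 - 2.33*m^4 + 1.03*m^3 + 3.38*m^2 - 0.52*m + 8.68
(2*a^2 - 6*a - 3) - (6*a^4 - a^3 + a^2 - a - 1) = -6*a^4 + a^3 + a^2 - 5*a - 2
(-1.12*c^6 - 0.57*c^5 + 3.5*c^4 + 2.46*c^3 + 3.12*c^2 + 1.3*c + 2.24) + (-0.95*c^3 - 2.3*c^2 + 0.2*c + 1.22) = -1.12*c^6 - 0.57*c^5 + 3.5*c^4 + 1.51*c^3 + 0.82*c^2 + 1.5*c + 3.46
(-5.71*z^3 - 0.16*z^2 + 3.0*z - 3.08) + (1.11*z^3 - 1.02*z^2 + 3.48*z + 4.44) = -4.6*z^3 - 1.18*z^2 + 6.48*z + 1.36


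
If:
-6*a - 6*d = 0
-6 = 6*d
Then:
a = 1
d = -1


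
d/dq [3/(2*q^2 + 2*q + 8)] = 3*(-2*q - 1)/(2*(q^2 + q + 4)^2)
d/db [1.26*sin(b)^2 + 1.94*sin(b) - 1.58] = (2.52*sin(b) + 1.94)*cos(b)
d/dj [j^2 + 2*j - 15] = 2*j + 2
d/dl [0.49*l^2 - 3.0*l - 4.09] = 0.98*l - 3.0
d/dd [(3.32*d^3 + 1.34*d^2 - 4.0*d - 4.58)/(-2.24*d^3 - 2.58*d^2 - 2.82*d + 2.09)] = (-5.564*d^4 - 36.6448*d^3 - 24.06*d^2 - 18.0316*d - 21.2756)/(5.0176*d^6 + 11.5584*d^5 + 19.29*d^4 + 5.188*d^3 - 2.832*d^2 - 11.7876*d + 4.3681)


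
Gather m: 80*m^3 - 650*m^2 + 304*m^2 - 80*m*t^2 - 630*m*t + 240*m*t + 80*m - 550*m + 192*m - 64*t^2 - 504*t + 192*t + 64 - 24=80*m^3 - 346*m^2 + m*(-80*t^2 - 390*t - 278) - 64*t^2 - 312*t + 40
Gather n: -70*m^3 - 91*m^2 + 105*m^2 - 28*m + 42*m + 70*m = -70*m^3 + 14*m^2 + 84*m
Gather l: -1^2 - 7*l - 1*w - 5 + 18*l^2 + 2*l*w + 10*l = 18*l^2 + l*(2*w + 3) - w - 6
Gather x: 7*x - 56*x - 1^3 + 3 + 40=42 - 49*x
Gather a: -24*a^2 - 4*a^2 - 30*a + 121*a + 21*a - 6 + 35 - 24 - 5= -28*a^2 + 112*a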